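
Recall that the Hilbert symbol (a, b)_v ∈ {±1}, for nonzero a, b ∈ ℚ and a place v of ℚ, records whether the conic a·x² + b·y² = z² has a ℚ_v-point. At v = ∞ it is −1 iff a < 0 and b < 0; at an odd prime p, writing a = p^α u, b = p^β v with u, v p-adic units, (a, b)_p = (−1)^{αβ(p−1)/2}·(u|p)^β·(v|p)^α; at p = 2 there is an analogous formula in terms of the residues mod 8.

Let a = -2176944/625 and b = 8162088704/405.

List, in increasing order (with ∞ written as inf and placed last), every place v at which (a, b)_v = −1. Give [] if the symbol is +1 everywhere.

Mod squares: a ≡ -136059, b ≡ 441595. Check v ∈ {∞, 2, 3, 5, 7, 11, 19, 31, 37}.
v=19: a=19^1·(≡3), b=19^2·(≡1) mod 19; (3|19)=-1, (1|19)=+1; (−1)^{1·2·9}·(-1)^2·(+1)^1 = +1.
v=7: a=7^1·(≡2), b=7^1·(≡1) mod 7; (2|7)=+1, (1|7)=+1; (−1)^{1·1·3}·(+1)^1·(+1)^1 = -1.
v=2: v_2(a)=4, v_2(b)=8; units ≡ 5, 3 (mod 8); ε·ε+αω+βω = 0·1+4·1+8·1 ≡ 0  ⇒  (a,b)_2 = +1.
v=5: a=5^-4·(≡1), b=5^-1·(≡4) mod 5; (1|5)=+1, (4|5)=+1; (−1)^{-4·-1·2}·(+1)^-1·(+1)^-4 = +1.
v=3: a=3^1·(≡1), b=3^-4·(≡1) mod 3; (1|3)=+1, (1|3)=+1; (−1)^{1·-4·1}·(+1)^-4·(+1)^1 = +1.
v=37: a=37^0·(≡3), b=37^1·(≡21) mod 37; (3|37)=+1, (21|37)=+1; (−1)^{0·1·18}·(+1)^1·(+1)^0 = +1.
v=31: a=31^1·(≡23), b=31^1·(≡8) mod 31; (23|31)=-1, (8|31)=+1; (−1)^{1·1·15}·(-1)^1·(+1)^1 = +1.
v=11: a=11^1·(≡7), b=11^1·(≡8) mod 11; (7|11)=-1, (8|11)=-1; (−1)^{1·1·5}·(-1)^1·(-1)^1 = -1.
v=∞: -136059 < 0 and 441595 > 0  ⇒  (a,b)_∞ = +1.
(-136059, 441595 / ℚ) ramifies at {7, 11}: a division algebra.

[7, 11]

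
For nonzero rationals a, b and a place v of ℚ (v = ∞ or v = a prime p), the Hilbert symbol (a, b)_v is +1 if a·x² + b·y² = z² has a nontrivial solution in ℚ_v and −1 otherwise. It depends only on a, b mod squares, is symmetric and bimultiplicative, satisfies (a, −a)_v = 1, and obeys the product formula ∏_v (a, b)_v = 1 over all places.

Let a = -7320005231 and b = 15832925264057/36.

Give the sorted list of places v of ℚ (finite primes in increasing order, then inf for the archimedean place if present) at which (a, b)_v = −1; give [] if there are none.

(a, b) ≡ (-119, 713) mod (ℚ^×)²; places V = {2, 3, 7, 11, 17, 19, 23, 31, ∞}.
(a,b)_23: α=2, u≡5; β=3, v≡16 (mod 23); (5|23)=-1, (16|23)=+1; sign (−1)^0·-1^3·+1^2 = -1.
(a,b)_31: α=2, u≡1; β=3, v≡6 (mod 31); (1|31)=+1, (6|31)=-1; sign (−1)^0·+1^3·-1^2 = +1.
(a,b)_11: α=2, u≡8; β=2, v≡9 (mod 11); (8|11)=-1, (9|11)=+1; sign (−1)^0·-1^2·+1^2 = +1.
(a,b)_7: α=1, u≡1; β=0, v≡6 (mod 7); (1|7)=+1, (6|7)=-1; sign (−1)^0·+1^0·-1^1 = -1.
(a,b)_19: α=0, u≡15; β=2, v≡15 (mod 19); (15|19)=-1, (15|19)=-1; sign (−1)^0·-1^2·-1^0 = +1.
(a,b)_17: α=1, u≡3; β=0, v≡13 (mod 17); (3|17)=-1, (13|17)=+1; sign (−1)^0·-1^0·+1^1 = +1.
(a,b)_3: α=0, u≡1; β=-2, v≡2 (mod 3); (1|3)=+1, (2|3)=-1; sign (−1)^0·+1^-2·-1^0 = +1.
(a,b)_∞: sgn(-119)=−, sgn(713)=+, so +1.
(a,b)_2: α=0, β=-2; u≡1, v≡1 (mod 8); ε(u)ε(v)=0·0, αω(v)=0·0, βω(u)=-2·0; sum ≡ 0  ⇒  +1.
|Ram(-119, 713)| = 2, even; anisotropic at {7, 23}.

[7, 23]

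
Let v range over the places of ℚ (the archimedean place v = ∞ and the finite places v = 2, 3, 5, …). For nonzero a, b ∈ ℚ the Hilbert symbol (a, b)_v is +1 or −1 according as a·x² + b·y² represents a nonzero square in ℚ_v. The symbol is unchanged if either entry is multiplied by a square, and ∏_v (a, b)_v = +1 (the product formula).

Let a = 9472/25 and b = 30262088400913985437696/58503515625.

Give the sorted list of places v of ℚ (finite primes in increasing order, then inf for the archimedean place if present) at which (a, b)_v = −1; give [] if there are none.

[17, 19, 23, 31]

(a, b) ≡ (37, 59647441) mod (ℚ^×)²; places V = {2, 3, 5, 7, 17, 19, 23, 29, 31, 37, 41, 43, ∞}.
(a,b)_29: α=0, u≡10; β=2, v≡5 (mod 29); (10|29)=-1, (5|29)=+1; sign (−1)^0·-1^2·+1^0 = +1.
(a,b)_3: α=0, u≡1; β=-4, v≡1 (mod 3); (1|3)=+1, (1|3)=+1; sign (−1)^0·+1^-4·+1^0 = +1.
(a,b)_31: α=0, u≡23; β=1, v≡23 (mod 31); (23|31)=-1, (23|31)=-1; sign (−1)^0·-1^1·-1^0 = -1.
(a,b)_43: α=0, u≡28; β=-2, v≡7 (mod 43); (28|43)=-1, (7|43)=-1; sign (−1)^0·-1^-2·-1^0 = +1.
(a,b)_2: α=8, β=18; u≡5, v≡1 (mod 8); ε(u)ε(v)=0·0, αω(v)=8·0, βω(u)=18·1; sum ≡ 0  ⇒  +1.
(a,b)_7: α=0, u≡2; β=1, v≡3 (mod 7); (2|7)=+1, (3|7)=-1; sign (−1)^0·+1^1·-1^0 = +1.
(a,b)_∞: sgn(37)=+, sgn(59647441)=+, so +1.
(a,b)_19: α=0, u≡8; β=1, v≡5 (mod 19); (8|19)=-1, (5|19)=+1; sign (−1)^0·-1^1·+1^0 = -1.
(a,b)_41: α=0, u≡23; β=2, v≡38 (mod 41); (23|41)=+1, (38|41)=-1; sign (−1)^0·+1^2·-1^0 = +1.
(a,b)_23: α=0, u≡21; β=1, v≡13 (mod 23); (21|23)=-1, (13|23)=+1; sign (−1)^0·-1^1·+1^0 = -1.
(a,b)_5: α=-2, u≡2; β=-8, v≡4 (mod 5); (2|5)=-1, (4|5)=+1; sign (−1)^0·-1^-8·+1^-2 = +1.
(a,b)_17: α=0, u≡11; β=1, v≡1 (mod 17); (11|17)=-1, (1|17)=+1; sign (−1)^0·-1^1·+1^0 = -1.
(a,b)_37: α=1, u≡28; β=3, v≡1 (mod 37); (28|37)=+1, (1|37)=+1; sign (−1)^0·+1^3·+1^1 = +1.
Ram(37, 59647441) = {17, 19, 23, 31}; no ℚ_17-point on the conic.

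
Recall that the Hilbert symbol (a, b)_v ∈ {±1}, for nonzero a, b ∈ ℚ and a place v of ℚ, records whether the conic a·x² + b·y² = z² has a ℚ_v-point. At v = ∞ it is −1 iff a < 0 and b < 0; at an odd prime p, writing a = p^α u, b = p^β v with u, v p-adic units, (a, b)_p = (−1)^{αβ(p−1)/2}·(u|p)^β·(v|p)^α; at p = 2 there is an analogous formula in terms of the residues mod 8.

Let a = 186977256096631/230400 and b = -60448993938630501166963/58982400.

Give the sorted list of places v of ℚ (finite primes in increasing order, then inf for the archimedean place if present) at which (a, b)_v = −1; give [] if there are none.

[29, 43]

(a, b) ≡ (559, -11803) mod (ℚ^×)²; places V = {2, 3, 5, 7, 11, 13, 29, 37, 43, ∞}.
(a,b)_5: α=-2, u≡1; β=-2, v≡2 (mod 5); (1|5)=+1, (2|5)=-1; sign (−1)^0·+1^-2·-1^-2 = +1.
(a,b)_11: α=2, u≡3; β=3, v≡5 (mod 11); (3|11)=+1, (5|11)=+1; sign (−1)^0·+1^3·+1^2 = +1.
(a,b)_∞: sgn(559)=+, sgn(-11803)=−, so +1.
(a,b)_43: α=1, u≡41; β=2, v≡39 (mod 43); (41|43)=+1, (39|43)=-1; sign (−1)^0·+1^2·-1^1 = -1.
(a,b)_2: α=-10, β=-18; u≡7, v≡5 (mod 8); ε(u)ε(v)=1·0, αω(v)=-10·1, βω(u)=-18·0; sum ≡ 0  ⇒  +1.
(a,b)_37: α=2, u≡9; β=3, v≡19 (mod 37); (9|37)=+1, (19|37)=-1; sign (−1)^0·+1^3·-1^2 = +1.
(a,b)_29: α=2, u≡27; β=3, v≡23 (mod 29); (27|29)=-1, (23|29)=+1; sign (−1)^0·-1^3·+1^2 = -1.
(a,b)_3: α=-2, u≡1; β=-2, v≡2 (mod 3); (1|3)=+1, (2|3)=-1; sign (−1)^0·+1^-2·-1^-2 = +1.
(a,b)_13: α=1, u≡10; β=2, v≡4 (mod 13); (10|13)=+1, (4|13)=+1; sign (−1)^0·+1^2·+1^1 = +1.
(a,b)_7: α=4, u≡3; β=6, v≡6 (mod 7); (3|7)=-1, (6|7)=-1; sign (−1)^0·-1^6·-1^4 = +1.
Ram(559, -11803) = {29, 43}; no ℚ_29-point on the conic.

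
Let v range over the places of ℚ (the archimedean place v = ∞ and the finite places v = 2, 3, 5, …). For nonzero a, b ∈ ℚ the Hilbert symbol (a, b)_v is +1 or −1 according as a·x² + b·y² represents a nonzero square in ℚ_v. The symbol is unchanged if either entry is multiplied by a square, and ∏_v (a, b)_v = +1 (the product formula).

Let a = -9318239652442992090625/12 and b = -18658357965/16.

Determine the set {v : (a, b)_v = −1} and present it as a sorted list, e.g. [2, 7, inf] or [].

[3, 23, 37, inf]

(a, b) ≡ (-395715, -12765) mod (ℚ^×)²; places V = {2, 3, 5, 13, 23, 31, 37, ∞}.
(a,b)_31: α=5, u≡19; β=2, v≡28 (mod 31); (19|31)=+1, (28|31)=+1; sign (−1)^0·+1^2·+1^5 = +1.
(a,b)_37: α=3, u≡2; β=1, v≡3 (mod 37); (2|37)=-1, (3|37)=+1; sign (−1)^0·-1^1·+1^3 = -1.
(a,b)_13: α=2, u≡5; β=2, v≡10 (mod 13); (5|13)=-1, (10|13)=+1; sign (−1)^0·-1^2·+1^2 = +1.
(a,b)_5: α=5, u≡3; β=1, v≡2 (mod 5); (3|5)=-1, (2|5)=-1; sign (−1)^0·-1^1·-1^5 = +1.
(a,b)_∞: sgn(-395715)=−, sgn(-12765)=−, so -1.
(a,b)_3: α=-1, u≡2; β=3, v≡2 (mod 3); (2|3)=-1, (2|3)=-1; sign (−1)^1·-1^3·-1^-1 = -1.
(a,b)_2: α=-2, β=-4; u≡5, v≡3 (mod 8); ε(u)ε(v)=0·1, αω(v)=-2·1, βω(u)=-4·1; sum ≡ 0  ⇒  +1.
(a,b)_23: α=3, u≡17; β=1, v≡10 (mod 23); (17|23)=-1, (10|23)=-1; sign (−1)^1·-1^1·-1^3 = -1.
(-395715, -12765 / ℚ) ramifies at {3, 23, 37, ∞}: a division algebra.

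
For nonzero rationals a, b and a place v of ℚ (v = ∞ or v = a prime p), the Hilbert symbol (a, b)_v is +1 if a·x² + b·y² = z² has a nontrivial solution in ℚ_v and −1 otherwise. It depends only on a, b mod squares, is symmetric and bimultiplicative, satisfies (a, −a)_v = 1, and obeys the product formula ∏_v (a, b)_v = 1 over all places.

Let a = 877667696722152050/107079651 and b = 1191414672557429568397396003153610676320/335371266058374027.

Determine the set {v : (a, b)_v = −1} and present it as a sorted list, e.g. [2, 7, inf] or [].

(a, b) ≡ (102, 4290) mod (ℚ^×)²; places V = {2, 3, 5, 7, 11, 13, 17, 19, 23, 31, ∞}.
(a,b)_7: α=-2, u≡2; β=0, v≡3 (mod 7); (2|7)=+1, (3|7)=-1; sign (−1)^0·+1^0·-1^-2 = +1.
(a,b)_19: α=2, u≡17; β=4, v≡3 (mod 19); (17|19)=+1, (3|19)=-1; sign (−1)^0·+1^4·-1^2 = +1.
(a,b)_31: α=2, u≡8; β=4, v≡26 (mod 31); (8|31)=+1, (26|31)=-1; sign (−1)^0·+1^4·-1^2 = +1.
(a,b)_13: α=4, u≡2; β=11, v≡6 (mod 13); (2|13)=-1, (6|13)=-1; sign (−1)^0·-1^11·-1^4 = -1.
(a,b)_23: α=-2, u≡11; β=-4, v≡9 (mod 23); (11|23)=-1, (9|23)=+1; sign (−1)^0·-1^-4·+1^-2 = +1.
(a,b)_5: α=2, u≡2; β=1, v≡2 (mod 5); (2|5)=-1, (2|5)=-1; sign (−1)^0·-1^1·-1^2 = -1.
(a,b)_2: α=1, β=5; u≡3, v≡1 (mod 8); ε(u)ε(v)=1·0, αω(v)=1·0, βω(u)=5·1; sum ≡ 1  ⇒  -1.
(a,b)_11: α=6, u≡3; β=13, v≡1 (mod 11); (3|11)=+1, (1|11)=+1; sign (−1)^0·+1^13·+1^6 = +1.
(a,b)_17: α=-1, u≡11; β=-4, v≡10 (mod 17); (11|17)=-1, (10|17)=-1; sign (−1)^0·-1^-4·-1^-1 = -1.
(a,b)_∞: sgn(102)=+, sgn(4290)=+, so +1.
(a,b)_3: α=-5, u≡1; β=-15, v≡2 (mod 3); (1|3)=+1, (2|3)=-1; sign (−1)^1·+1^-15·-1^-5 = +1.
(102, 4290 / ℚ) ramifies at {2, 5, 13, 17}: a division algebra.

[2, 5, 13, 17]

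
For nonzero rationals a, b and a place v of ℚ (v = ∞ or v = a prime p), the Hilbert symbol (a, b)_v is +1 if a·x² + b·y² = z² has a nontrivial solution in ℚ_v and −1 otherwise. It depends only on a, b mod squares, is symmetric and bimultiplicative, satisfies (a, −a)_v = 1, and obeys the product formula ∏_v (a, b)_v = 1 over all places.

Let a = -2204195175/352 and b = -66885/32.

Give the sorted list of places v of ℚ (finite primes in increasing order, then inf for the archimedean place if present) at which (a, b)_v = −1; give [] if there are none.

[2, 3, 13, inf]

(a, b) ≡ (-154, -2730) mod (ℚ^×)²; places V = {2, 3, 5, 7, 11, 13, ∞}.
(a,b)_11: α=-1, u≡6; β=0, v≡5 (mod 11); (6|11)=-1, (5|11)=+1; sign (−1)^0·-1^0·+1^-1 = +1.
(a,b)_3: α=2, u≡2; β=1, v≡2 (mod 3); (2|3)=-1, (2|3)=-1; sign (−1)^0·-1^1·-1^2 = -1.
(a,b)_7: α=3, u≡3; β=3, v≡2 (mod 7); (3|7)=-1, (2|7)=+1; sign (−1)^1·-1^3·+1^3 = +1.
(a,b)_2: α=-5, β=-5; u≡3, v≡3 (mod 8); ε(u)ε(v)=1·1, αω(v)=-5·1, βω(u)=-5·1; sum ≡ 1  ⇒  -1.
(a,b)_13: α=4, u≡6; β=1, v≡7 (mod 13); (6|13)=-1, (7|13)=-1; sign (−1)^0·-1^1·-1^4 = -1.
(a,b)_∞: sgn(-154)=−, sgn(-2730)=−, so -1.
(a,b)_5: α=2, u≡4; β=1, v≡4 (mod 5); (4|5)=+1, (4|5)=+1; sign (−1)^0·+1^1·+1^2 = +1.
(-154, -2730 / ℚ) ramifies at {2, 3, 13, ∞}: a division algebra.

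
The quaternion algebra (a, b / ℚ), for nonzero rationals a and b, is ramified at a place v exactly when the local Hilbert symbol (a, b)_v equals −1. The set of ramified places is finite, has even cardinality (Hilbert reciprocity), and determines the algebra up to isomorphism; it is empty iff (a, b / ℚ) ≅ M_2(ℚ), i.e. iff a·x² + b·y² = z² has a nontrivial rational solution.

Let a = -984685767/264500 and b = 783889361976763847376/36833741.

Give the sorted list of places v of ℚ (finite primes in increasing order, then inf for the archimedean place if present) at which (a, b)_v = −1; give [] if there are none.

Mod squares: a ≡ -30315, b ≡ 1966809. Check v ∈ {∞, 2, 3, 5, 7, 11, 13, 23, 29, 31, 37, 43, 47}.
v=7: a=7^0·(≡1), b=7^-4·(≡3) mod 7; (1|7)=+1, (3|7)=-1; (−1)^{0·-4·3}·(+1)^-4·(-1)^0 = +1.
v=∞: -30315 < 0 and 1966809 > 0  ⇒  (a,b)_∞ = +1.
v=47: a=47^1·(≡29), b=47^3·(≡34) mod 47; (29|47)=-1, (34|47)=+1; (−1)^{1·3·23}·(-1)^3·(+1)^1 = +1.
v=23: a=23^-2·(≡14), b=23^-2·(≡14) mod 23; (14|23)=-1, (14|23)=-1; (−1)^{-2·-2·11}·(-1)^-2·(-1)^-2 = +1.
v=43: a=43^1·(≡28), b=43^2·(≡8) mod 43; (28|43)=-1, (8|43)=-1; (−1)^{1·2·21}·(-1)^2·(-1)^1 = -1.
v=29: a=29^0·(≡2), b=29^-1·(≡27) mod 29; (2|29)=-1, (27|29)=-1; (−1)^{0·-1·14}·(-1)^-1·(-1)^0 = -1.
v=11: a=11^0·(≡9), b=11^2·(≡5) mod 11; (9|11)=+1, (5|11)=+1; (−1)^{0·2·5}·(+1)^2·(+1)^0 = +1.
v=37: a=37^0·(≡28), b=37^1·(≡7) mod 37; (28|37)=+1, (7|37)=+1; (−1)^{0·1·18}·(+1)^1·(+1)^0 = +1.
v=13: a=13^2·(≡9), b=13^3·(≡1) mod 13; (9|13)=+1, (1|13)=+1; (−1)^{2·3·6}·(+1)^3·(+1)^2 = +1.
v=3: a=3^1·(≡2), b=3^3·(≡1) mod 3; (2|3)=-1, (1|3)=+1; (−1)^{1·3·1}·(-1)^3·(+1)^1 = +1.
v=5: a=5^-3·(≡3), b=5^0·(≡1) mod 5; (3|5)=-1, (1|5)=+1; (−1)^{-3·0·2}·(-1)^0·(+1)^-3 = +1.
v=31: a=31^2·(≡15), b=31^2·(≡2) mod 31; (15|31)=-1, (2|31)=+1; (−1)^{2·2·15}·(-1)^2·(+1)^2 = +1.
v=2: v_2(a)=-2, v_2(b)=4; units ≡ 5, 1 (mod 8); ε·ε+αω+βω = 0·0+-2·0+4·1 ≡ 0  ⇒  (a,b)_2 = +1.
Ram(-30315, 1966809) = {29, 43}; no ℚ_29-point on the conic.

[29, 43]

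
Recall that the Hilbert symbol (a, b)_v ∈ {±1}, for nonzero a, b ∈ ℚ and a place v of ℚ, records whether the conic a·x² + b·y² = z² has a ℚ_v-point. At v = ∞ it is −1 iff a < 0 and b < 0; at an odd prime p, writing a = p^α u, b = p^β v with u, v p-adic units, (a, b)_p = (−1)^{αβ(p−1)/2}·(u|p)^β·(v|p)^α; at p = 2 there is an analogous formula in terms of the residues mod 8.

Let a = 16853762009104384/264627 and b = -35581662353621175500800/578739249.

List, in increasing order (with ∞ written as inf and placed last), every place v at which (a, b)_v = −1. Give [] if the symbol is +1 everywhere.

(a, b) ≡ (2622, -1153243) mod (ℚ^×)²; places V = {2, 3, 5, 7, 11, 13, 19, 23, 29, ∞}.
(a,b)_19: α=1, u≡16; β=1, v≡13 (mod 19); (16|19)=+1, (13|19)=-1; sign (−1)^1·+1^1·-1^1 = +1.
(a,b)_5: α=0, u≡2; β=2, v≡2 (mod 5); (2|5)=-1, (2|5)=-1; sign (−1)^0·-1^2·-1^0 = +1.
(a,b)_23: α=1, u≡5; β=1, v≡17 (mod 23); (5|23)=-1, (17|23)=-1; sign (−1)^1·-1^1·-1^1 = -1.
(a,b)_3: α=-7, u≡1; β=-14, v≡2 (mod 3); (1|3)=+1, (2|3)=-1; sign (−1)^0·+1^-14·-1^-7 = -1.
(a,b)_2: α=15, β=20; u≡7, v≡5 (mod 8); ε(u)ε(v)=1·0, αω(v)=15·1, βω(u)=20·0; sum ≡ 1  ⇒  -1.
(a,b)_11: α=-2, u≡5; β=-2, v≡2 (mod 11); (5|11)=+1, (2|11)=-1; sign (−1)^0·+1^-2·-1^-2 = +1.
(a,b)_13: α=4, u≡12; β=5, v≡10 (mod 13); (12|13)=+1, (10|13)=+1; sign (−1)^0·+1^5·+1^4 = +1.
(a,b)_∞: sgn(2622)=+, sgn(-1153243)=−, so +1.
(a,b)_7: α=2, u≡4; β=3, v≡5 (mod 7); (4|7)=+1, (5|7)=-1; sign (−1)^0·+1^3·-1^2 = +1.
(a,b)_29: α=2, u≡15; β=3, v≡2 (mod 29); (15|29)=-1, (2|29)=-1; sign (−1)^0·-1^3·-1^2 = -1.
(2622, -1153243 / ℚ) ramifies at {2, 3, 23, 29}: a division algebra.

[2, 3, 23, 29]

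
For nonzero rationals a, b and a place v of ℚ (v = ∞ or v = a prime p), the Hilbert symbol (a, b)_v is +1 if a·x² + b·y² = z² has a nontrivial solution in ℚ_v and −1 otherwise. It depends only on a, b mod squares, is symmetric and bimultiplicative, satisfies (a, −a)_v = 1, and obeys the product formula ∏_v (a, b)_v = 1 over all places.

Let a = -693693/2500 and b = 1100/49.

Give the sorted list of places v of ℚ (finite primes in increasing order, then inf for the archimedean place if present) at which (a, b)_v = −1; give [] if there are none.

(a, b) ≡ (-13, 11) mod (ℚ^×)²; places V = {2, 3, 5, 7, 11, 13, ∞}.
(a,b)_7: α=2, u≡4; β=-2, v≡1 (mod 7); (4|7)=+1, (1|7)=+1; sign (−1)^0·+1^-2·+1^2 = +1.
(a,b)_5: α=-4, u≡3; β=2, v≡1 (mod 5); (3|5)=-1, (1|5)=+1; sign (−1)^0·-1^2·+1^-4 = +1.
(a,b)_11: α=2, u≡3; β=1, v≡9 (mod 11); (3|11)=+1, (9|11)=+1; sign (−1)^0·+1^1·+1^2 = +1.
(a,b)_2: α=-2, β=2; u≡3, v≡3 (mod 8); ε(u)ε(v)=1·1, αω(v)=-2·1, βω(u)=2·1; sum ≡ 1  ⇒  -1.
(a,b)_3: α=2, u≡2; β=0, v≡2 (mod 3); (2|3)=-1, (2|3)=-1; sign (−1)^0·-1^0·-1^2 = +1.
(a,b)_13: α=1, u≡1; β=0, v≡6 (mod 13); (1|13)=+1, (6|13)=-1; sign (−1)^0·+1^0·-1^1 = -1.
(a,b)_∞: sgn(-13)=−, sgn(11)=+, so +1.
(-13, 11 / ℚ) ramifies at {2, 13}: a division algebra.

[2, 13]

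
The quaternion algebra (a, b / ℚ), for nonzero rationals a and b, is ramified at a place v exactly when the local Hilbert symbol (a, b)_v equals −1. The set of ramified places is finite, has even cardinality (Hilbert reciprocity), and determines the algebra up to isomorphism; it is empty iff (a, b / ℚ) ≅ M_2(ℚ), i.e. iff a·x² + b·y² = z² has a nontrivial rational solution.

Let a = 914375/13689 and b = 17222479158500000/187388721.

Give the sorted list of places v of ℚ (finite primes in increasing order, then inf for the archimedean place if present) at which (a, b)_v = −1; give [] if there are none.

[7, 11]

(a, b) ≡ (1463, 266) mod (ℚ^×)²; places V = {2, 3, 5, 7, 11, 13, 19, ∞}.
(a,b)_3: α=-4, u≡2; β=-8, v≡2 (mod 3); (2|3)=-1, (2|3)=-1; sign (−1)^0·-1^-8·-1^-4 = +1.
(a,b)_19: α=1, u≡4; β=3, v≡14 (mod 19); (4|19)=+1, (14|19)=-1; sign (−1)^1·+1^3·-1^1 = +1.
(a,b)_2: α=0, β=5; u≡7, v≡5 (mod 8); ε(u)ε(v)=1·0, αω(v)=0·1, βω(u)=5·0; sum ≡ 0  ⇒  +1.
(a,b)_7: α=1, u≡3; β=3, v≡6 (mod 7); (3|7)=-1, (6|7)=-1; sign (−1)^1·-1^3·-1^1 = -1.
(a,b)_13: α=-2, u≡11; β=-4, v≡11 (mod 13); (11|13)=-1, (11|13)=-1; sign (−1)^0·-1^-4·-1^-2 = +1.
(a,b)_5: α=4, u≡2; β=6, v≡4 (mod 5); (2|5)=-1, (4|5)=+1; sign (−1)^0·-1^6·+1^4 = +1.
(a,b)_∞: sgn(1463)=+, sgn(266)=+, so +1.
(a,b)_11: α=1, u≡4; β=4, v≡2 (mod 11); (4|11)=+1, (2|11)=-1; sign (−1)^0·+1^4·-1^1 = -1.
|Ram(1463, 266)| = 2, even; anisotropic at {7, 11}.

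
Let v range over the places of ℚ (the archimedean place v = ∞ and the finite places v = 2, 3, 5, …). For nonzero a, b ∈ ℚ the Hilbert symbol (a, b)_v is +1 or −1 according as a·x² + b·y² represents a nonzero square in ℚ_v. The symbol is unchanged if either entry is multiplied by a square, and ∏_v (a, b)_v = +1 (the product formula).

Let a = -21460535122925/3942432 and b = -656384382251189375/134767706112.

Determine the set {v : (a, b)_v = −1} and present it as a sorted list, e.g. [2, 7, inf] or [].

(a, b) ≡ (-874, -46) mod (ℚ^×)²; places V = {2, 3, 5, 7, 13, 19, 23, 41, 47, ∞}.
(a,b)_7: α=0, u≡1; β=2, v≡3 (mod 7); (1|7)=+1, (3|7)=-1; sign (−1)^0·+1^2·-1^0 = +1.
(a,b)_13: α=-2, u≡4; β=-4, v≡6 (mod 13); (4|13)=+1, (6|13)=-1; sign (−1)^0·+1^-4·-1^-2 = +1.
(a,b)_41: α=2, u≡35; β=0, v≡31 (mod 41); (35|41)=-1, (31|41)=+1; sign (−1)^0·-1^0·+1^2 = +1.
(a,b)_23: α=3, u≡8; β=3, v≡5 (mod 23); (8|23)=+1, (5|23)=-1; sign (−1)^1·+1^3·-1^3 = +1.
(a,b)_47: α=2, u≡15; β=4, v≡1 (mod 47); (15|47)=-1, (1|47)=+1; sign (−1)^0·-1^4·+1^2 = +1.
(a,b)_2: α=-5, β=-19; u≡3, v≡1 (mod 8); ε(u)ε(v)=1·0, αω(v)=-5·0, βω(u)=-19·1; sum ≡ 1  ⇒  -1.
(a,b)_19: α=1, u≡6; β=2, v≡16 (mod 19); (6|19)=+1, (16|19)=+1; sign (−1)^0·+1^2·+1^1 = +1.
(a,b)_∞: sgn(-874)=−, sgn(-46)=−, so -1.
(a,b)_3: α=-6, u≡2; β=-2, v≡2 (mod 3); (2|3)=-1, (2|3)=-1; sign (−1)^0·-1^-2·-1^-6 = +1.
(a,b)_5: α=2, u≡4; β=4, v≡1 (mod 5); (4|5)=+1, (1|5)=+1; sign (−1)^0·+1^4·+1^2 = +1.
Ram(-874, -46) = {2, ∞}; no ℚ_2-point on the conic.

[2, inf]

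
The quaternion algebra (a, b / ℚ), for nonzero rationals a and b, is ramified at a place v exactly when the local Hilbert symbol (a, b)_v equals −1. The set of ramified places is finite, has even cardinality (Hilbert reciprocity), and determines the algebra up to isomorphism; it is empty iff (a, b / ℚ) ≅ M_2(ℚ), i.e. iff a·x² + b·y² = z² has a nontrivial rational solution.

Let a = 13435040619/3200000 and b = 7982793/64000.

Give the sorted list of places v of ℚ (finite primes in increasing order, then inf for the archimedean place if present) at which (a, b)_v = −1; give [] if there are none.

[11, 17]

(a, b) ≡ (255255, 2730) mod (ℚ^×)²; places V = {2, 3, 5, 7, 11, 13, 17, 19, ∞}.
(a,b)_19: α=2, u≡5; β=2, v≡2 (mod 19); (5|19)=+1, (2|19)=-1; sign (−1)^0·+1^2·-1^2 = +1.
(a,b)_13: α=1, u≡8; β=1, v≡6 (mod 13); (8|13)=-1, (6|13)=-1; sign (−1)^0·-1^1·-1^1 = +1.
(a,b)_∞: sgn(255255)=+, sgn(2730)=+, so +1.
(a,b)_7: α=1, u≡4; β=1, v≡6 (mod 7); (4|7)=+1, (6|7)=-1; sign (−1)^1·+1^1·-1^1 = +1.
(a,b)_5: α=-5, u≡1; β=-3, v≡4 (mod 5); (1|5)=+1, (4|5)=+1; sign (−1)^0·+1^-3·+1^-5 = +1.
(a,b)_3: α=7, u≡2; β=5, v≡1 (mod 3); (2|3)=-1, (1|3)=+1; sign (−1)^1·-1^5·+1^7 = +1.
(a,b)_2: α=-10, β=-9; u≡7, v≡5 (mod 8); ε(u)ε(v)=1·0, αω(v)=-10·1, βω(u)=-9·0; sum ≡ 0  ⇒  +1.
(a,b)_17: α=1, u≡13; β=0, v≡10 (mod 17); (13|17)=+1, (10|17)=-1; sign (−1)^0·+1^0·-1^1 = -1.
(a,b)_11: α=1, u≡6; β=0, v≡8 (mod 11); (6|11)=-1, (8|11)=-1; sign (−1)^0·-1^0·-1^1 = -1.
Ram(255255, 2730) = {11, 17}; no ℚ_11-point on the conic.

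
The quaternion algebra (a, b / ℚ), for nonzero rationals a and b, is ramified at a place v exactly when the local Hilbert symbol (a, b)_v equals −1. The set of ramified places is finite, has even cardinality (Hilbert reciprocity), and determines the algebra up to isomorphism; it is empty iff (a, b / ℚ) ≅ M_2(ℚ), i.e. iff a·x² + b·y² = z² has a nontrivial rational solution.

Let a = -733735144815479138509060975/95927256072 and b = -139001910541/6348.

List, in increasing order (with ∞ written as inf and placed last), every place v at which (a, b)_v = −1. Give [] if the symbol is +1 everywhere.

(a, b) ≡ (-62, -1715727) mod (ℚ^×)²; places V = {2, 3, 5, 7, 13, 17, 23, 29, 31, 37, 41, ∞}.
(a,b)_∞: sgn(-62)=−, sgn(-1715727)=−, so -1.
(a,b)_2: α=-3, β=-2; u≡1, v≡1 (mod 8); ε(u)ε(v)=0·0, αω(v)=-3·0, βω(u)=-2·0; sum ≡ 0  ⇒  +1.
(a,b)_3: α=-4, u≡1; β=-1, v≡2 (mod 3); (1|3)=+1, (2|3)=-1; sign (−1)^0·+1^-1·-1^-4 = +1.
(a,b)_41: α=2, u≡23; β=1, v≡13 (mod 41); (23|41)=+1, (13|41)=-1; sign (−1)^0·+1^1·-1^2 = +1.
(a,b)_7: α=2, u≡1; β=0, v≡4 (mod 7); (1|7)=+1, (4|7)=+1; sign (−1)^0·+1^0·+1^2 = +1.
(a,b)_17: α=4, u≡11; β=2, v≡13 (mod 17); (11|17)=-1, (13|17)=+1; sign (−1)^0·-1^2·+1^4 = +1.
(a,b)_37: α=2, u≡26; β=1, v≡30 (mod 37); (26|37)=+1, (30|37)=+1; sign (−1)^0·+1^1·+1^2 = +1.
(a,b)_13: α=2, u≡1; β=1, v≡3 (mod 13); (1|13)=+1, (3|13)=+1; sign (−1)^0·+1^1·+1^2 = +1.
(a,b)_23: α=-6, u≡7; β=-2, v≡6 (mod 23); (7|23)=-1, (6|23)=+1; sign (−1)^0·-1^-2·+1^-6 = +1.
(a,b)_29: α=6, u≡20; β=3, v≡19 (mod 29); (20|29)=+1, (19|29)=-1; sign (−1)^0·+1^3·-1^6 = +1.
(a,b)_5: α=2, u≡3; β=0, v≡3 (mod 5); (3|5)=-1, (3|5)=-1; sign (−1)^0·-1^0·-1^2 = +1.
(a,b)_31: α=1, u≡6; β=0, v≡27 (mod 31); (6|31)=-1, (27|31)=-1; sign (−1)^0·-1^0·-1^1 = -1.
|Ram(-62, -1715727)| = 2, even; anisotropic at {31, ∞}.

[31, inf]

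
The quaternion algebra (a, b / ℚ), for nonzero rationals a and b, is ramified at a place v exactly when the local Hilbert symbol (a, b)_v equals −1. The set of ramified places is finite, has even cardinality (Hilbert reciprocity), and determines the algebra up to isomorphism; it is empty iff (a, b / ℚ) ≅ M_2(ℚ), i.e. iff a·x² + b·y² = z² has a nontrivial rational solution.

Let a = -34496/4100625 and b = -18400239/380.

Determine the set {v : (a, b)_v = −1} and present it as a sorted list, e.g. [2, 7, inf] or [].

[13, 17, 19, inf]

(a, b) ≡ (-11, -230945) mod (ℚ^×)²; places V = {2, 3, 5, 7, 11, 13, 17, 19, 29, ∞}.
(a,b)_17: α=0, u≡12; β=1, v≡1 (mod 17); (12|17)=-1, (1|17)=+1; sign (−1)^0·-1^1·+1^0 = -1.
(a,b)_5: α=-4, u≡4; β=-1, v≡1 (mod 5); (4|5)=+1, (1|5)=+1; sign (−1)^0·+1^-1·+1^-4 = +1.
(a,b)_7: α=2, u≡6; β=0, v≡5 (mod 7); (6|7)=-1, (5|7)=-1; sign (−1)^0·-1^0·-1^2 = +1.
(a,b)_19: α=0, u≡12; β=-1, v≡7 (mod 19); (12|19)=-1, (7|19)=+1; sign (−1)^0·-1^-1·+1^0 = -1.
(a,b)_2: α=6, β=-2; u≡5, v≡7 (mod 8); ε(u)ε(v)=0·1, αω(v)=6·0, βω(u)=-2·1; sum ≡ 0  ⇒  +1.
(a,b)_∞: sgn(-11)=−, sgn(-230945)=−, so -1.
(a,b)_3: α=-8, u≡1; β=2, v≡1 (mod 3); (1|3)=+1, (1|3)=+1; sign (−1)^0·+1^2·+1^-8 = +1.
(a,b)_11: α=1, u≡10; β=1, v≡9 (mod 11); (10|11)=-1, (9|11)=+1; sign (−1)^1·-1^1·+1^1 = +1.
(a,b)_13: α=0, u≡5; β=1, v≡8 (mod 13); (5|13)=-1, (8|13)=-1; sign (−1)^0·-1^1·-1^0 = -1.
(a,b)_29: α=0, u≡11; β=2, v≡15 (mod 29); (11|29)=-1, (15|29)=-1; sign (−1)^0·-1^2·-1^0 = +1.
|Ram(-11, -230945)| = 4, even; anisotropic at {13, 17, 19, ∞}.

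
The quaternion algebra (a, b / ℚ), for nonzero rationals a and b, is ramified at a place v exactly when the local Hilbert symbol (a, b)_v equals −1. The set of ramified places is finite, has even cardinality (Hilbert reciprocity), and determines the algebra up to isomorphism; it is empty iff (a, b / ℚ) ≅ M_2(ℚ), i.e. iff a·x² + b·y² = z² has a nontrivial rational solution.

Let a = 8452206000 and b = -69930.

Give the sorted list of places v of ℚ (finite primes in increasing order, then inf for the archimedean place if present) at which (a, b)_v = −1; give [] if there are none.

Mod squares: a ≡ 35, b ≡ -7770. Check v ∈ {∞, 2, 3, 5, 7, 37}.
v=5: a=5^3·(≡3), b=5^1·(≡4) mod 5; (3|5)=-1, (4|5)=+1; (−1)^{3·1·2}·(-1)^1·(+1)^3 = -1.
v=2: v_2(a)=4, v_2(b)=1; units ≡ 3, 3 (mod 8); ε·ε+αω+βω = 1·1+4·1+1·1 ≡ 0  ⇒  (a,b)_2 = +1.
v=37: a=37^2·(≡32), b=37^1·(≡34) mod 37; (32|37)=-1, (34|37)=+1; (−1)^{2·1·18}·(-1)^1·(+1)^2 = -1.
v=∞: 35 > 0 and -7770 < 0  ⇒  (a,b)_∞ = +1.
v=3: a=3^2·(≡2), b=3^3·(≡2) mod 3; (2|3)=-1, (2|3)=-1; (−1)^{2·3·1}·(-1)^3·(-1)^2 = -1.
v=7: a=7^3·(≡5), b=7^1·(≡6) mod 7; (5|7)=-1, (6|7)=-1; (−1)^{3·1·3}·(-1)^1·(-1)^3 = -1.
|Ram(35, -7770)| = 4, even; anisotropic at {3, 5, 7, 37}.

[3, 5, 7, 37]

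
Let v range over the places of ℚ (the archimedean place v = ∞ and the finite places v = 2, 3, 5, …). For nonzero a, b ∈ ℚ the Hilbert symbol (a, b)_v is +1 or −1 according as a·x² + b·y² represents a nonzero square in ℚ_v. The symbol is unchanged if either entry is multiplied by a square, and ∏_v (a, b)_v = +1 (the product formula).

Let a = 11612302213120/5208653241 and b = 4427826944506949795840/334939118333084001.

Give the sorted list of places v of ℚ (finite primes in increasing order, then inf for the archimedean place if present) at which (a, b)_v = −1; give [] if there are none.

(a, b) ≡ (70, 1190) mod (ℚ^×)²; places V = {2, 3, 5, 7, 11, 17, 37, 43, ∞}.
(a,b)_7: α=1, u≡3; β=1, v≡2 (mod 7); (3|7)=-1, (2|7)=+1; sign (−1)^1·-1^1·+1^1 = +1.
(a,b)_43: α=2, u≡20; β=2, v≡26 (mod 43); (20|43)=-1, (26|43)=-1; sign (−1)^0·-1^2·-1^2 = +1.
(a,b)_5: α=1, u≡4; β=1, v≡3 (mod 5); (4|5)=+1, (3|5)=-1; sign (−1)^0·+1^1·-1^1 = -1.
(a,b)_17: α=0, u≡15; β=1, v≡9 (mod 17); (15|17)=+1, (9|17)=+1; sign (−1)^0·+1^1·+1^0 = +1.
(a,b)_∞: sgn(70)=+, sgn(1190)=+, so +1.
(a,b)_2: α=17, β=31; u≡3, v≡3 (mod 8); ε(u)ε(v)=1·1, αω(v)=17·1, βω(u)=31·1; sum ≡ 1  ⇒  -1.
(a,b)_37: α=2, u≡25; β=4, v≡35 (mod 37); (25|37)=+1, (35|37)=-1; sign (−1)^0·+1^4·-1^2 = +1.
(a,b)_11: α=-2, u≡5; β=-4, v≡10 (mod 11); (5|11)=+1, (10|11)=-1; sign (−1)^0·+1^-4·-1^-2 = +1.
(a,b)_3: α=-16, u≡1; β=-28, v≡2 (mod 3); (1|3)=+1, (2|3)=-1; sign (−1)^0·+1^-28·-1^-16 = +1.
|Ram(70, 1190)| = 2, even; anisotropic at {2, 5}.

[2, 5]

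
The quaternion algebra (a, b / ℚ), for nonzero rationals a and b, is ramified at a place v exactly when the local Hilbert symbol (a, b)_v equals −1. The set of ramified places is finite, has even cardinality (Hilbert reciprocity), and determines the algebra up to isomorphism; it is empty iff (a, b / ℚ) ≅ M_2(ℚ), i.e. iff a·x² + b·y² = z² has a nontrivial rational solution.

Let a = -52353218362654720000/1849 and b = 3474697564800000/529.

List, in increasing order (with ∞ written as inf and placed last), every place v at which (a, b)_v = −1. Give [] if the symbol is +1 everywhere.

[5, 17]

Mod squares: a ≡ -238, b ≡ 11305. Check v ∈ {∞, 2, 3, 5, 7, 11, 17, 19, 23, 29, 43}.
v=23: a=23^0·(≡5), b=23^-2·(≡9) mod 23; (5|23)=-1, (9|23)=+1; (−1)^{0·-2·11}·(-1)^-2·(+1)^0 = +1.
v=19: a=19^4·(≡11), b=19^1·(≡17) mod 19; (11|19)=+1, (17|19)=+1; (−1)^{4·1·9}·(+1)^1·(+1)^4 = +1.
v=3: a=3^0·(≡2), b=3^4·(≡1) mod 3; (2|3)=-1, (1|3)=+1; (−1)^{0·4·1}·(-1)^4·(+1)^0 = +1.
v=2: v_2(a)=17, v_2(b)=10; units ≡ 1, 1 (mod 8); ε·ε+αω+βω = 0·0+17·0+10·0 ≡ 0  ⇒  (a,b)_2 = +1.
v=7: a=7^3·(≡1), b=7^3·(≡5) mod 7; (1|7)=+1, (5|7)=-1; (−1)^{3·3·3}·(+1)^3·(-1)^3 = +1.
v=5: a=5^4·(≡2), b=5^5·(≡4) mod 5; (2|5)=-1, (4|5)=+1; (−1)^{4·5·2}·(-1)^5·(+1)^4 = -1.
v=43: a=43^-2·(≡29), b=43^0·(≡3) mod 43; (29|43)=-1, (3|43)=-1; (−1)^{-2·0·21}·(-1)^0·(-1)^-2 = +1.
v=∞: -238 < 0 and 11305 > 0  ⇒  (a,b)_∞ = +1.
v=11: a=11^0·(≡5), b=11^2·(≡10) mod 11; (5|11)=+1, (10|11)=-1; (−1)^{0·2·5}·(+1)^2·(-1)^0 = +1.
v=29: a=29^2·(≡13), b=29^0·(≡23) mod 29; (13|29)=+1, (23|29)=+1; (−1)^{2·0·14}·(+1)^0·(+1)^2 = +1.
v=17: a=17^1·(≡14), b=17^1·(≡16) mod 17; (14|17)=-1, (16|17)=+1; (−1)^{1·1·8}·(-1)^1·(+1)^1 = -1.
Ram(-238, 11305) = {5, 17}; no ℚ_5-point on the conic.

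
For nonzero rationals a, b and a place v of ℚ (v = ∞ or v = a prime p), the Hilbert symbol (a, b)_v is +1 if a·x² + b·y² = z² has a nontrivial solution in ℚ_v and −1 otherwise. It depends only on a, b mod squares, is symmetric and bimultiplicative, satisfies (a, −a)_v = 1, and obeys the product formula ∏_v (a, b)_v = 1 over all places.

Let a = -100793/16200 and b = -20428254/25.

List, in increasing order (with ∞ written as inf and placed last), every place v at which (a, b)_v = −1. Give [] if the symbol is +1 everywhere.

[3, 11, 17, inf]

Mod squares: a ≡ -34, b ≡ -7854. Check v ∈ {∞, 2, 3, 5, 7, 11, 17}.
v=5: a=5^-2·(≡4), b=5^-2·(≡1) mod 5; (4|5)=+1, (1|5)=+1; (−1)^{-2·-2·2}·(+1)^-2·(+1)^-2 = +1.
v=∞: -34 < 0 and -7854 < 0  ⇒  (a,b)_∞ = -1.
v=7: a=7^2·(≡4), b=7^1·(≡5) mod 7; (4|7)=+1, (5|7)=-1; (−1)^{2·1·3}·(+1)^1·(-1)^2 = +1.
v=2: v_2(a)=-3, v_2(b)=1; units ≡ 7, 1 (mod 8); ε·ε+αω+βω = 1·0+-3·0+1·0 ≡ 0  ⇒  (a,b)_2 = +1.
v=17: a=17^1·(≡13), b=17^3·(≡3) mod 17; (13|17)=+1, (3|17)=-1; (−1)^{1·3·8}·(+1)^3·(-1)^1 = -1.
v=3: a=3^-4·(≡2), b=3^3·(≡1) mod 3; (2|3)=-1, (1|3)=+1; (−1)^{-4·3·1}·(-1)^3·(+1)^-4 = -1.
v=11: a=11^2·(≡10), b=11^1·(≡9) mod 11; (10|11)=-1, (9|11)=+1; (−1)^{2·1·5}·(-1)^1·(+1)^2 = -1.
(-34, -7854 / ℚ) ramifies at {3, 11, 17, ∞}: a division algebra.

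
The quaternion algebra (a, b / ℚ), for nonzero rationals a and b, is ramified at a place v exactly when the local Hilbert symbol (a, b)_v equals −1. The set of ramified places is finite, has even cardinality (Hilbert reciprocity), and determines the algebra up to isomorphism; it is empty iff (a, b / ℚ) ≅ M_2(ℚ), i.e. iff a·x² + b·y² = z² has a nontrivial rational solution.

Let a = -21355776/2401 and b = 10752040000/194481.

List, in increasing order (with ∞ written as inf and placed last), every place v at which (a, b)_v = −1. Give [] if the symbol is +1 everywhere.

Mod squares: a ≡ -9269, b ≡ 268801. Check v ∈ {∞, 2, 3, 5, 7, 13, 23, 29, 31}.
v=3: a=3^2·(≡1), b=3^-4·(≡1) mod 3; (1|3)=+1, (1|3)=+1; (−1)^{2·-4·1}·(+1)^-4·(+1)^2 = +1.
v=29: a=29^0·(≡10), b=29^1·(≡19) mod 29; (10|29)=-1, (19|29)=-1; (−1)^{0·1·14}·(-1)^1·(-1)^0 = -1.
v=7: a=7^-4·(≡6), b=7^-4·(≡4) mod 7; (6|7)=-1, (4|7)=+1; (−1)^{-4·-4·3}·(-1)^-4·(+1)^-4 = +1.
v=2: v_2(a)=8, v_2(b)=6; units ≡ 3, 1 (mod 8); ε·ε+αω+βω = 1·0+8·0+6·1 ≡ 0  ⇒  (a,b)_2 = +1.
v=23: a=23^1·(≡10), b=23^1·(≡2) mod 23; (10|23)=-1, (2|23)=+1; (−1)^{1·1·11}·(-1)^1·(+1)^1 = +1.
v=31: a=31^1·(≡30), b=31^1·(≡26) mod 31; (30|31)=-1, (26|31)=-1; (−1)^{1·1·15}·(-1)^1·(-1)^1 = -1.
v=∞: -9269 < 0 and 268801 > 0  ⇒  (a,b)_∞ = +1.
v=5: a=5^0·(≡4), b=5^4·(≡4) mod 5; (4|5)=+1, (4|5)=+1; (−1)^{0·4·2}·(+1)^4·(+1)^0 = +1.
v=13: a=13^1·(≡5), b=13^1·(≡6) mod 13; (5|13)=-1, (6|13)=-1; (−1)^{1·1·6}·(-1)^1·(-1)^1 = +1.
Ram(-9269, 268801) = {29, 31}; no ℚ_29-point on the conic.

[29, 31]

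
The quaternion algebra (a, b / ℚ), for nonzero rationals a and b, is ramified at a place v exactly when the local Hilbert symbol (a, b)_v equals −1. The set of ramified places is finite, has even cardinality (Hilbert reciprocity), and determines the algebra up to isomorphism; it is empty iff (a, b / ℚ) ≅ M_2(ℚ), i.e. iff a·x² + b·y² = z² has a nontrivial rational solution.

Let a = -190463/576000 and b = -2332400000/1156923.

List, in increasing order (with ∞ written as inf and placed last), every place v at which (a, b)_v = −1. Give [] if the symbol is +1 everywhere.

(a, b) ≡ (-230, -3570) mod (ℚ^×)²; places V = {2, 3, 5, 7, 13, 17, 23, ∞}.
(a,b)_∞: sgn(-230)=−, sgn(-3570)=−, so -1.
(a,b)_5: α=-3, u≡4; β=5, v≡4 (mod 5); (4|5)=+1, (4|5)=+1; sign (−1)^0·+1^5·+1^-3 = +1.
(a,b)_3: α=-2, u≡1; β=-7, v≡1 (mod 3); (1|3)=+1, (1|3)=+1; sign (−1)^0·+1^-7·+1^-2 = +1.
(a,b)_2: α=-9, β=7; u≡5, v≡7 (mod 8); ε(u)ε(v)=0·1, αω(v)=-9·0, βω(u)=7·1; sum ≡ 1  ⇒  -1.
(a,b)_23: α=1, u≡2; β=-2, v≡4 (mod 23); (2|23)=+1, (4|23)=+1; sign (−1)^0·+1^-2·+1^1 = +1.
(a,b)_17: α=0, u≡15; β=1, v≡6 (mod 17); (15|17)=+1, (6|17)=-1; sign (−1)^0·+1^1·-1^0 = +1.
(a,b)_7: α=2, u≡1; β=3, v≡2 (mod 7); (1|7)=+1, (2|7)=+1; sign (−1)^0·+1^3·+1^2 = +1.
(a,b)_13: α=2, u≡12; β=0, v≡5 (mod 13); (12|13)=+1, (5|13)=-1; sign (−1)^0·+1^0·-1^2 = +1.
Ram(-230, -3570) = {2, ∞}; no ℚ_2-point on the conic.

[2, inf]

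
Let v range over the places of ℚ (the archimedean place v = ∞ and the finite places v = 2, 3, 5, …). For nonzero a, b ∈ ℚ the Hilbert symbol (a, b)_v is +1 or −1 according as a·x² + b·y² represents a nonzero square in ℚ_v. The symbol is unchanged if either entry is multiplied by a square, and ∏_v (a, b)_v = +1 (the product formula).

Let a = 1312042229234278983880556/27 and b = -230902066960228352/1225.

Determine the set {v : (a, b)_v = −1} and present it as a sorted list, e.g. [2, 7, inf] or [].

(a, b) ≡ (897, -460598) mod (ℚ^×)²; places V = {2, 3, 5, 7, 13, 17, 19, 23, 31, 37, ∞}.
(a,b)_31: α=2, u≡17; β=1, v≡26 (mod 31); (17|31)=-1, (26|31)=-1; sign (−1)^0·-1^1·-1^2 = -1.
(a,b)_∞: sgn(897)=+, sgn(-460598)=−, so +1.
(a,b)_37: α=2, u≡26; β=2, v≡8 (mod 37); (26|37)=+1, (8|37)=-1; sign (−1)^0·+1^2·-1^2 = +1.
(a,b)_19: α=2, u≡11; β=1, v≡2 (mod 19); (11|19)=+1, (2|19)=-1; sign (−1)^0·+1^1·-1^2 = +1.
(a,b)_23: α=5, u≡13; β=3, v≡17 (mod 23); (13|23)=+1, (17|23)=-1; sign (−1)^1·+1^3·-1^5 = +1.
(a,b)_17: α=2, u≡16; β=1, v≡4 (mod 17); (16|17)=+1, (4|17)=+1; sign (−1)^0·+1^1·+1^2 = +1.
(a,b)_13: α=5, u≡4; β=2, v≡8 (mod 13); (4|13)=+1, (8|13)=-1; sign (−1)^0·+1^2·-1^5 = -1.
(a,b)_2: α=2, β=13; u≡1, v≡5 (mod 8); ε(u)ε(v)=0·0, αω(v)=2·1, βω(u)=13·0; sum ≡ 0  ⇒  +1.
(a,b)_5: α=0, u≡3; β=-2, v≡2 (mod 5); (3|5)=-1, (2|5)=-1; sign (−1)^0·-1^-2·-1^0 = +1.
(a,b)_3: α=-3, u≡2; β=0, v≡1 (mod 3); (2|3)=-1, (1|3)=+1; sign (−1)^0·-1^0·+1^-3 = +1.
(a,b)_7: α=0, u≡2; β=-2, v≡1 (mod 7); (2|7)=+1, (1|7)=+1; sign (−1)^0·+1^-2·+1^0 = +1.
(897, -460598 / ℚ) ramifies at {13, 31}: a division algebra.

[13, 31]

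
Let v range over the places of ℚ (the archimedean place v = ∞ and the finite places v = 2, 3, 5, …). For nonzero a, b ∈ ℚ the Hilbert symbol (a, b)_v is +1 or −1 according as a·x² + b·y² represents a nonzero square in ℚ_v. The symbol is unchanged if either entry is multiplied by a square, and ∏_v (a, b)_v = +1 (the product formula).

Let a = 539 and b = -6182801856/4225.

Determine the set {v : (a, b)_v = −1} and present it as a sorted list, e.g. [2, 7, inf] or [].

(a, b) ≡ (11, -88711) mod (ℚ^×)²; places V = {2, 3, 5, 7, 11, 13, 19, 23, 29, ∞}.
(a,b)_5: α=0, u≡4; β=-2, v≡1 (mod 5); (4|5)=+1, (1|5)=+1; sign (−1)^0·+1^-2·+1^0 = +1.
(a,b)_2: α=0, β=6; u≡3, v≡1 (mod 8); ε(u)ε(v)=1·0, αω(v)=0·0, βω(u)=6·1; sum ≡ 0  ⇒  +1.
(a,b)_7: α=2, u≡4; β=1, v≡4 (mod 7); (4|7)=+1, (4|7)=+1; sign (−1)^0·+1^1·+1^2 = +1.
(a,b)_∞: sgn(11)=+, sgn(-88711)=−, so +1.
(a,b)_11: α=1, u≡5; β=2, v≡5 (mod 11); (5|11)=+1, (5|11)=+1; sign (−1)^0·+1^2·+1^1 = +1.
(a,b)_29: α=0, u≡17; β=1, v≡14 (mod 29); (17|29)=-1, (14|29)=-1; sign (−1)^0·-1^1·-1^0 = -1.
(a,b)_19: α=0, u≡7; β=1, v≡11 (mod 19); (7|19)=+1, (11|19)=+1; sign (−1)^0·+1^1·+1^0 = +1.
(a,b)_3: α=0, u≡2; β=2, v≡2 (mod 3); (2|3)=-1, (2|3)=-1; sign (−1)^0·-1^2·-1^0 = +1.
(a,b)_13: α=0, u≡6; β=-2, v≡10 (mod 13); (6|13)=-1, (10|13)=+1; sign (−1)^0·-1^-2·+1^0 = +1.
(a,b)_23: α=0, u≡10; β=1, v≡17 (mod 23); (10|23)=-1, (17|23)=-1; sign (−1)^0·-1^1·-1^0 = -1.
(11, -88711 / ℚ) ramifies at {23, 29}: a division algebra.

[23, 29]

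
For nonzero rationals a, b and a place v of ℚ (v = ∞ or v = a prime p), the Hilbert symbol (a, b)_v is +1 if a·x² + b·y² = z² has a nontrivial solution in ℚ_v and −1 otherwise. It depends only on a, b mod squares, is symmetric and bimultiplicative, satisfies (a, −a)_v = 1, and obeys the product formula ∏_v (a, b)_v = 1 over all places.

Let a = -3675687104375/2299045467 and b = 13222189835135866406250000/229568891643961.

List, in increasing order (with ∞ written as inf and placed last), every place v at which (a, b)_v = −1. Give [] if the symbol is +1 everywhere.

[3, 13]

Mod squares: a ≡ -429, b ≡ 2145. Check v ∈ {∞, 2, 3, 5, 11, 13, 19, 31, 47, 53}.
v=19: a=19^-2·(≡15), b=19^-6·(≡17) mod 19; (15|19)=-1, (17|19)=+1; (−1)^{-2·-6·9}·(-1)^-6·(+1)^-2 = +1.
v=53: a=53^2·(≡33), b=53^0·(≡1) mod 53; (33|53)=-1, (1|53)=+1; (−1)^{2·0·26}·(-1)^0·(+1)^2 = +1.
v=2: v_2(a)=0, v_2(b)=4; units ≡ 3, 1 (mod 8); ε·ε+αω+βω = 1·0+0·0+4·1 ≡ 0  ⇒  (a,b)_2 = +1.
v=5: a=5^4·(≡4), b=5^11·(≡4) mod 5; (4|5)=+1, (4|5)=+1; (−1)^{4·11·2}·(+1)^11·(+1)^4 = +1.
v=∞: -429 < 0 and 2145 > 0  ⇒  (a,b)_∞ = +1.
v=13: a=13^1·(≡8), b=13^3·(≡12) mod 13; (8|13)=-1, (12|13)=+1; (−1)^{1·3·6}·(-1)^3·(+1)^1 = -1.
v=31: a=31^-2·(≡2), b=31^0·(≡22) mod 31; (2|31)=+1, (22|31)=-1; (−1)^{-2·0·15}·(+1)^0·(-1)^-2 = +1.
v=11: a=11^5·(≡4), b=11^11·(≡10) mod 11; (4|11)=+1, (10|11)=-1; (−1)^{5·11·5}·(+1)^11·(-1)^5 = +1.
v=3: a=3^-1·(≡1), b=3^3·(≡1) mod 3; (1|3)=+1, (1|3)=+1; (−1)^{-1·3·1}·(+1)^3·(+1)^-1 = -1.
v=47: a=47^-2·(≡35), b=47^-4·(≡26) mod 47; (35|47)=-1, (26|47)=-1; (−1)^{-2·-4·23}·(-1)^-4·(-1)^-2 = +1.
Ram(-429, 2145) = {3, 13}; no ℚ_3-point on the conic.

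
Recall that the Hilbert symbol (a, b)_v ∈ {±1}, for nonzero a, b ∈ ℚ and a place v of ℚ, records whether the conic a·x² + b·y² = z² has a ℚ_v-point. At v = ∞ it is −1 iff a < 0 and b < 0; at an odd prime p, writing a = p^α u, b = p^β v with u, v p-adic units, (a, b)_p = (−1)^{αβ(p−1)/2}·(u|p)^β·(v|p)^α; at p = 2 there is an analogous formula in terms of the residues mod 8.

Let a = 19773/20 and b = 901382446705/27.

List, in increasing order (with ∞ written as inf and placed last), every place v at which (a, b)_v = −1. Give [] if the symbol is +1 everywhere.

(a, b) ≡ (65, 3315) mod (ℚ^×)²; places V = {2, 3, 5, 13, 17, ∞}.
(a,b)_5: α=-1, u≡2; β=1, v≡3 (mod 5); (2|5)=-1, (3|5)=-1; sign (−1)^0·-1^1·-1^-1 = +1.
(a,b)_13: α=3, u≡5; β=9, v≡7 (mod 13); (5|13)=-1, (7|13)=-1; sign (−1)^0·-1^9·-1^3 = +1.
(a,b)_2: α=-2, β=0; u≡1, v≡3 (mod 8); ε(u)ε(v)=0·1, αω(v)=-2·1, βω(u)=0·0; sum ≡ 0  ⇒  +1.
(a,b)_17: α=0, u≡12; β=1, v≡15 (mod 17); (12|17)=-1, (15|17)=+1; sign (−1)^0·-1^1·+1^0 = -1.
(a,b)_3: α=2, u≡2; β=-3, v≡1 (mod 3); (2|3)=-1, (1|3)=+1; sign (−1)^0·-1^-3·+1^2 = -1.
(a,b)_∞: sgn(65)=+, sgn(3315)=+, so +1.
(65, 3315 / ℚ) ramifies at {3, 17}: a division algebra.

[3, 17]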